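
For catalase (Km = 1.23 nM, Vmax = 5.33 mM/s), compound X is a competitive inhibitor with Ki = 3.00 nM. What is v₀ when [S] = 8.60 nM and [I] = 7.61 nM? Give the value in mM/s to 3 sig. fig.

With α = 1 + [I]/Ki = 1 + 7.61/3.00 = 3.537, the competitive rate law is v = Vmax[S] / (αKm + [S]).
v = 5.33×8.60 / (3.537×1.23 + 8.60) = 45.84/12.95 = 3.54 mM/s.

3.54 mM/s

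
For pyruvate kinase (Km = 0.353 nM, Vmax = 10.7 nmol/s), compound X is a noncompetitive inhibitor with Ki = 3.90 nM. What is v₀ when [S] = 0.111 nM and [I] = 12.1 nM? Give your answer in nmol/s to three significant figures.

0.624 nmol/s

α = 1 + [I]/Ki = 1 + 12.1/3.90 = 4.103.
For a noncompetitive inhibitor, Vmax is reduced to Vmax/α while Km is unchanged: Km,app = 0.353 nM, Vmax,app = 2.61 nmol/s.
v = Vmax,app·[S]/(Km,app + [S]) = 2.61 × 0.111/(0.353 + 0.111) = 0.624 nmol/s.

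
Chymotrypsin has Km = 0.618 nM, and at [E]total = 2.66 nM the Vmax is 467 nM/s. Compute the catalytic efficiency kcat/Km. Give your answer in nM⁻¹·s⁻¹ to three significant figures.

kcat = Vmax/[E]total = 467/2.66 = 176 s⁻¹.
kcat/Km = 176/0.618 = 284 nM⁻¹·s⁻¹.

284 nM⁻¹·s⁻¹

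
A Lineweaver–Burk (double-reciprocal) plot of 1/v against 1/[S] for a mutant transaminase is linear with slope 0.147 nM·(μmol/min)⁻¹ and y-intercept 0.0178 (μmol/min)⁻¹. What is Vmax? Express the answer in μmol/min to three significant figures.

56.2 μmol/min

The y-intercept of a Lineweaver–Burk plot equals 1/Vmax, so Vmax = 1/0.0178 = 56.2 μmol/min.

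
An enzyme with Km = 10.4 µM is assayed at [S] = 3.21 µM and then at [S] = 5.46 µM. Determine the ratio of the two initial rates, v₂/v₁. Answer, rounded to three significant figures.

Since Vmax cancels, v₂/v₁ = [S]₂(Km+[S]₁) / [S]₁(Km+[S]₂).
= 5.46×(10.4+3.21) / (3.21×(10.4+5.46)) = 74.31/50.91 = 1.46.

1.46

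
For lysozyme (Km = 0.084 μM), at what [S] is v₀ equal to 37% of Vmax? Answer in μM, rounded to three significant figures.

v/Vmax = [S]/(Km+[S]) = 0.37, so [S] = Km·0.37/(1 − 0.37) = 0.084 × 0.5873.
[S] = 0.0493 μM.

0.0493 μM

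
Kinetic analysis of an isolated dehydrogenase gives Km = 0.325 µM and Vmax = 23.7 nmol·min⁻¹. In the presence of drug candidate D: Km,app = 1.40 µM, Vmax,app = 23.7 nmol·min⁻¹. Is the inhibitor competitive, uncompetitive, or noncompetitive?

Km increases (0.325 → 1.40 µM) while Vmax is unchanged — the hallmark of competitive inhibition.

competitive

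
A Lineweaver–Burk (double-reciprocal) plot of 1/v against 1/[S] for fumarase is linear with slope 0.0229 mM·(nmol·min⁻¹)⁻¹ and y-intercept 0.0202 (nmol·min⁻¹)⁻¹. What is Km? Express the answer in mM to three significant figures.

y-intercept = 1/Vmax ⇒ Vmax = 49.5 nmol·min⁻¹; slope = Km/Vmax ⇒ Km = slope × Vmax.
Km = 0.0229 × 49.5 = 1.13 mM.

1.13 mM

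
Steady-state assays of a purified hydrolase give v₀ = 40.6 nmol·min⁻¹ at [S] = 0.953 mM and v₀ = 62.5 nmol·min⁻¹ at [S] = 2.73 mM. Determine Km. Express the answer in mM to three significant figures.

From v = Vmax[S]/(Km+[S]), each point gives Vmax = v(Km+[S])/[S].
Equating: 40.6(Km+0.953)/0.953 = 62.5(Km+2.73)/2.73.
42.60·Km + 40.6 = 22.89·Km + 62.5, so (42.60 − 22.89)·Km = 62.5 − 40.6.
Km = 21.90/19.71 = 1.11 mM; then Vmax = 40.6(1.11+0.953)/0.953 = 87.9 nmol·min⁻¹.

1.11 mM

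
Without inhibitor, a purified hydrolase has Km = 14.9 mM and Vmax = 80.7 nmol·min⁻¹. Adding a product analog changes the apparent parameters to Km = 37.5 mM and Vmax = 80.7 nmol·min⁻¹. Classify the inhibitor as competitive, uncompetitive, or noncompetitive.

competitive

Km increases (14.9 → 37.5 mM) while Vmax is unchanged — the hallmark of competitive inhibition.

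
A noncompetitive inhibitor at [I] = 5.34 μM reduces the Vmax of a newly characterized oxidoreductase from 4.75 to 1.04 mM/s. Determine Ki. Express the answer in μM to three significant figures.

Noncompetitive: Vmax,app = Vmax/α with α = 1 + [I]/Ki.
α = Vmax/Vmax,app = 4.75/1.04 = 4.567.
Ki = [I]/(α − 1) = 5.34/3.567 = 1.50 μM.

1.50 μM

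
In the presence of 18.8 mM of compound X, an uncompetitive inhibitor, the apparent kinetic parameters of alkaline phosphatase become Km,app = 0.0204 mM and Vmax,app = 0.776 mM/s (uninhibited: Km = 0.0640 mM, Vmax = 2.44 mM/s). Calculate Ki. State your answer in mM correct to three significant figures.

Uncompetitive: Vmax,app = Vmax/α (and Km,app = Km/α) with α = 1 + [I]/Ki.
α = Vmax/Vmax,app = 2.44/0.776 = 3.144.
Since α = 1 + [I]/Ki, [I]/Ki = 3.144 − 1 = 2.144 and Ki = 18.8/2.144 = 8.77 mM.

8.77 mM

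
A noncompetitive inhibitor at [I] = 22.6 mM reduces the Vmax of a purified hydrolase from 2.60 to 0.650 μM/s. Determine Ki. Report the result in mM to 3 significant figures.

7.53 mM

Noncompetitive: Vmax,app = Vmax/α with α = 1 + [I]/Ki.
α = Vmax/Vmax,app = 2.60/0.650 = 4.000.
Since α = 1 + [I]/Ki, [I]/Ki = 4.000 − 1 = 3.000 and Ki = 22.6/3.000 = 7.53 mM.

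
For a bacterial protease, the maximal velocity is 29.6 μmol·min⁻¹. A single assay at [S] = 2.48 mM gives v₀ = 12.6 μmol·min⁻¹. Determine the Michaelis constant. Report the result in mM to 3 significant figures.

3.35 mM

From v = Vmax[S]/(Km+[S]), Km = [S](Vmax − v)/v.
Km = 2.48 × (29.6 − 12.6) / 12.6 = 42.16/12.6 = 3.35 mM.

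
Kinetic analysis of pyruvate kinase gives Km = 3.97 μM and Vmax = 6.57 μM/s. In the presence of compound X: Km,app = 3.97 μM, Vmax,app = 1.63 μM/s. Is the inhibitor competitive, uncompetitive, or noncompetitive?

Vmax decreases (6.57 → 1.63 μM/s) while Km is unchanged — pure noncompetitive inhibition.

noncompetitive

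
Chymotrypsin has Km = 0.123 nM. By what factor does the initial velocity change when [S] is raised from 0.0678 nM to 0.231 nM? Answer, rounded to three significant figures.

Since Vmax cancels, v₂/v₁ = [S]₂(Km+[S]₁) / [S]₁(Km+[S]₂).
= 0.231×(0.123+0.0678) / (0.0678×(0.123+0.231)) = 0.04407/0.02400 = 1.84.

1.84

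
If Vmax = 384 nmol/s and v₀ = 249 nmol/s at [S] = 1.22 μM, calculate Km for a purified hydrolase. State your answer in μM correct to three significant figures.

v/Vmax = 249/384 = 0.6484 = [S]/(Km+[S]).
So Km + [S] = [S]/0.6484 = 1.881 μM, giving Km = 1.881 − 1.22 = 0.661 μM.

0.661 μM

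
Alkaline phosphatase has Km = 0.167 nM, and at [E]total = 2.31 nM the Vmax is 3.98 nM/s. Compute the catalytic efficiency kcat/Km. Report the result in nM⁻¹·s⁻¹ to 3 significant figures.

kcat = Vmax/[E]total = 3.98/2.31 = 1.72 s⁻¹.
kcat/Km = 1.72/0.167 = 10.3 nM⁻¹·s⁻¹.

10.3 nM⁻¹·s⁻¹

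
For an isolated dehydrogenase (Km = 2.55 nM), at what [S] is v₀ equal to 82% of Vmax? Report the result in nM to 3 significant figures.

v/Vmax = [S]/(Km+[S]) = 0.82, so [S] = Km·0.82/(1 − 0.82) = 2.55 × 4.556.
[S] = 11.6 nM.

11.6 nM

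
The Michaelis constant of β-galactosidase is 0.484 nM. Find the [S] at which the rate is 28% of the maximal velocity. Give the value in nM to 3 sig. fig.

0.188 nM

v/Vmax = [S]/(Km+[S]) = 0.28, so [S] = Km·0.28/(1 − 0.28) = 0.484 × 0.3889.
[S] = 0.188 nM.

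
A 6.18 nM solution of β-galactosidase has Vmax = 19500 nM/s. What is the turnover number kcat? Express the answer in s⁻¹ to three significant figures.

3160 s⁻¹

kcat = Vmax/[E]total = 19500 nM/s / 6.18 nM = 3160 s⁻¹.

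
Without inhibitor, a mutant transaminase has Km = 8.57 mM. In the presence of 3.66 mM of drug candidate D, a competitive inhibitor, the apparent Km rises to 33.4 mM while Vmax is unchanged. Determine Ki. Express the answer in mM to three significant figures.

1.26 mM

Competitive: Km,app = α·Km with α = 1 + [I]/Ki.
α = Km,app/Km = 33.4/8.57 = 3.897.
Ki = [I]/(α − 1) = 3.66/2.897 = 1.26 mM.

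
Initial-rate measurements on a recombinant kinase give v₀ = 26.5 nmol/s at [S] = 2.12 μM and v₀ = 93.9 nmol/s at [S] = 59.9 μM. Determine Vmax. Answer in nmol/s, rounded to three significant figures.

In reciprocal form, 1/v = (Km/Vmax)·(1/[S]) + 1/Vmax. The two points give (1/[S], 1/v) = (0.4717, 0.03774) and (0.01669, 0.01065).
Slope = (0.03774 − 0.01065)/(0.4717 − 0.01669) = 0.05953; intercept = 0.03774 − 0.05953×0.4717 = 0.009656.
Vmax = 1/intercept = 104 nmol/s; Km = slope × Vmax = 0.05953 × 104 = 6.17 μM.

104 nmol/s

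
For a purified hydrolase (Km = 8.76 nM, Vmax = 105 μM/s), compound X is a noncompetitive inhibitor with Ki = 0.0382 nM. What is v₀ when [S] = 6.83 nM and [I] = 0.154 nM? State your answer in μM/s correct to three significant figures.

9.14 μM/s

With α = 1 + [I]/Ki = 1 + 0.154/0.0382 = 5.031, the noncompetitive rate law is v = (Vmax/α)·[S] / (Km + [S]).
v = (105/5.031)×6.83 / (8.76 + 6.83) = 142.5/15.59 = 9.14 μM/s.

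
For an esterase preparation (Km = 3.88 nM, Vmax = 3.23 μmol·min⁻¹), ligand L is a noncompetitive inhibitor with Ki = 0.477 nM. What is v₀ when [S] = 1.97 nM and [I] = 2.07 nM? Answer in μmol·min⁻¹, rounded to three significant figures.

0.204 μmol·min⁻¹

α = 1 + [I]/Ki = 1 + 2.07/0.477 = 5.340.
For a noncompetitive inhibitor, Vmax is reduced to Vmax/α while Km is unchanged: Km,app = 3.88 nM, Vmax,app = 0.605 μmol·min⁻¹.
v = Vmax,app·[S]/(Km,app + [S]) = 0.605 × 1.97/(3.88 + 1.97) = 0.204 μmol·min⁻¹.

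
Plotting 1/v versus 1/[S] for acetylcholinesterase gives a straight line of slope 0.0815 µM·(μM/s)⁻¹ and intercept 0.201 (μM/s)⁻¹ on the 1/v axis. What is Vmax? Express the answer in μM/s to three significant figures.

The y-intercept of a Lineweaver–Burk plot equals 1/Vmax, so Vmax = 1/0.201 = 4.98 μM/s.

4.98 μM/s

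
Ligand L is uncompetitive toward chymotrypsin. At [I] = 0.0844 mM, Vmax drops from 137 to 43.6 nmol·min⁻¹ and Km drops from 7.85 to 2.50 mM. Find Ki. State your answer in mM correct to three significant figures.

Uncompetitive: Vmax,app = Vmax/α (and Km,app = Km/α) with α = 1 + [I]/Ki.
α = Vmax/Vmax,app = 137/43.6 = 3.142.
Since α = 1 + [I]/Ki, [I]/Ki = 3.142 − 1 = 2.142 and Ki = 0.0844/2.142 = 0.0394 mM.

0.0394 mM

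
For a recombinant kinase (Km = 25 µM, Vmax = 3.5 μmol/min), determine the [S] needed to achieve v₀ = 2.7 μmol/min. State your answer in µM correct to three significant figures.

The required fractional saturation is v/Vmax = 2.7/3.5 = 0.7714.
Then [S]/(Km+[S]) = 0.7714 ⇒ [S] = 25 × 0.7714/(1 − 0.7714) = 84.4 µM.

84.4 µM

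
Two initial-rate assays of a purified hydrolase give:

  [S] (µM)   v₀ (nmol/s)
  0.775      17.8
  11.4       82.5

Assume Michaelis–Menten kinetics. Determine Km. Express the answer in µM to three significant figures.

4.11 µM

In reciprocal form, 1/v = (Km/Vmax)·(1/[S]) + 1/Vmax. The two points give (1/[S], 1/v) = (1.290, 0.05618) and (0.08772, 0.01212).
Slope = (0.05618 − 0.01212)/(1.290 − 0.08772) = 0.03664; intercept = 0.05618 − 0.03664×1.290 = 0.008908.
Vmax = 1/intercept = 112 nmol/s; Km = slope × Vmax = 0.03664 × 112 = 4.11 µM.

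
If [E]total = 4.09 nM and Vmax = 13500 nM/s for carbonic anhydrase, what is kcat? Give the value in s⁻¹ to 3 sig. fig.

3300 s⁻¹

kcat = Vmax/[E]total = 13500 nM/s / 4.09 nM = 3300 s⁻¹.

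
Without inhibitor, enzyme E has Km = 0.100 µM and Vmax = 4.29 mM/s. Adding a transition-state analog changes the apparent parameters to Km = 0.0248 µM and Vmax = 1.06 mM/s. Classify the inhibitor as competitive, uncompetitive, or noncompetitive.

uncompetitive

Both Km and Vmax decrease by the same factor (~4.04-fold) — characteristic of uncompetitive inhibition.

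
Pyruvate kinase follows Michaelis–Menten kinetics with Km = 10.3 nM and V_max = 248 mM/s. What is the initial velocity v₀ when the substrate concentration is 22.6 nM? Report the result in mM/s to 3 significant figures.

[S]/(Km+[S]) = 22.6/32.90 = 0.6869, the fractional saturation.
v = 0.6869 × Vmax = 0.6869 × 248 = 170 mM/s.

170 mM/s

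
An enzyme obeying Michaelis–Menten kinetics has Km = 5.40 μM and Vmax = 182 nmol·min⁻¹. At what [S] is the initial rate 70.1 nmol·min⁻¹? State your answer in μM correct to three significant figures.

Rearranging v = Vmax[S]/(Km+[S]) gives [S] = Km·v/(Vmax − v).
[S] = 5.40 × 70.1 / (182 − 70.1) = 378.5/111.9 = 3.38 μM.

3.38 μM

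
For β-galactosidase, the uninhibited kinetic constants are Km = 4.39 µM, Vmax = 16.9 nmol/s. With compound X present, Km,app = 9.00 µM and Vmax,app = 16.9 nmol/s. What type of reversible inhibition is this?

competitive

Km increases (4.39 → 9.00 µM) while Vmax is unchanged — the hallmark of competitive inhibition.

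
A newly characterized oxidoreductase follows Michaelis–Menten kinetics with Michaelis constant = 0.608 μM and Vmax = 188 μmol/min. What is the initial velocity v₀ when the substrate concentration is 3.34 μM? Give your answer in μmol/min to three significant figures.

[S]/(Km+[S]) = 3.34/3.948 = 0.8460, the fractional saturation.
v = 0.8460 × Vmax = 0.8460 × 188 = 159 μmol/min.

159 μmol/min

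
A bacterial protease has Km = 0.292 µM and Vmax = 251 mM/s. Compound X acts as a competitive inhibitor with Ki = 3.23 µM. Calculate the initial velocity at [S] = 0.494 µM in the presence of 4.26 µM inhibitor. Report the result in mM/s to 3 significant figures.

α = 1 + [I]/Ki = 1 + 4.26/3.23 = 2.319.
For a competitive inhibitor, Vmax is unchanged and the apparent Km becomes α·Km: Km,app = 0.677 µM, Vmax,app = 251 mM/s.
v = Vmax,app·[S]/(Km,app + [S]) = 251 × 0.494/(0.677 + 0.494) = 106 mM/s.

106 mM/s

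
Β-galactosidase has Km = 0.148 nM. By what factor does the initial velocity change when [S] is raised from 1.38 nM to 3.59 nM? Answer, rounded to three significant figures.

1.06

The fractional saturations are [S]/(Km+[S]) = 1.38/1.528 = 0.9031 and 3.59/3.738 = 0.9604.
v₂/v₁ is just their ratio: 0.9604/0.9031 = 1.06.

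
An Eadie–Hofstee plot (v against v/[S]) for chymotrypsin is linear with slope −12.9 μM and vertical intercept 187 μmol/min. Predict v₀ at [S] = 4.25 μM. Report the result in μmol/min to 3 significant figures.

46.3 μmol/min

In the Eadie–Hofstee form v = Vmax − Km·(v/[S]), the slope is −Km and the intercept is Vmax, so Km = 12.9 μM and Vmax = 187 μmol/min.
v = 187 × 4.25/(12.9 + 4.25) = 46.3 μmol/min.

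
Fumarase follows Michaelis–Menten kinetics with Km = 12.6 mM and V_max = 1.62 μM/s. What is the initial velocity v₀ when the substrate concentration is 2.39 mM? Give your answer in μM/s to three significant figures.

[S]/(Km+[S]) = 2.39/14.99 = 0.1594, the fractional saturation.
v = 0.1594 × Vmax = 0.1594 × 1.62 = 0.258 μM/s.

0.258 μM/s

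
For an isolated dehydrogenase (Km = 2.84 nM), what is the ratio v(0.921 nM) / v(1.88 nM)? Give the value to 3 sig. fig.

0.615

The fractional saturations are [S]/(Km+[S]) = 1.88/4.720 = 0.3983 and 0.921/3.761 = 0.2449.
v₂/v₁ is just their ratio: 0.2449/0.3983 = 0.615.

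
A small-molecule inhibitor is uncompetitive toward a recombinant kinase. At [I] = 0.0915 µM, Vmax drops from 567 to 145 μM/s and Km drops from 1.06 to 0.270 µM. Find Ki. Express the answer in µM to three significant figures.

0.0314 µM

Uncompetitive: Vmax,app = Vmax/α (and Km,app = Km/α) with α = 1 + [I]/Ki.
α = Vmax/Vmax,app = 567/145 = 3.910.
Ki = [I]/(α − 1) = 0.0915/2.910 = 0.0314 µM.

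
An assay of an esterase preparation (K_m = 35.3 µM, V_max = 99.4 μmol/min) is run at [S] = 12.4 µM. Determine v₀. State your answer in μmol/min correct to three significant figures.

[S]/(Km+[S]) = 12.4/47.70 = 0.2600, the fractional saturation.
v = 0.2600 × Vmax = 0.2600 × 99.4 = 25.8 μmol/min.

25.8 μmol/min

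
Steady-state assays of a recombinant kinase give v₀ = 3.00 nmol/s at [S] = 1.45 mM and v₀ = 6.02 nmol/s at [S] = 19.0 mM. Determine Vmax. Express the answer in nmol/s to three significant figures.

6.57 nmol/s

From v = Vmax[S]/(Km+[S]), each point gives Vmax = v(Km+[S])/[S].
Equating: 3.00(Km+1.45)/1.45 = 6.02(Km+19.0)/19.0.
2.069·Km + 3.00 = 0.3168·Km + 6.02, so (2.069 − 0.3168)·Km = 6.02 − 3.00.
Km = 3.020/1.752 = 1.72 mM; then Vmax = 3.00(1.72+1.45)/1.45 = 6.57 nmol/s.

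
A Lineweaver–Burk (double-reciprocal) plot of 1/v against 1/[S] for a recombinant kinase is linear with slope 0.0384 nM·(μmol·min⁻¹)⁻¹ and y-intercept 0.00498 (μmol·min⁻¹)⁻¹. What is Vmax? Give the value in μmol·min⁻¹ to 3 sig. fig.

The y-intercept of a Lineweaver–Burk plot equals 1/Vmax, so Vmax = 1/0.00498 = 201 μmol·min⁻¹.

201 μmol·min⁻¹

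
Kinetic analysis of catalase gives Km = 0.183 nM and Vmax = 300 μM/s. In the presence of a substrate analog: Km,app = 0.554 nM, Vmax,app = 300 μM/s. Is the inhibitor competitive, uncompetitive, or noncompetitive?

Km increases (0.183 → 0.554 nM) while Vmax is unchanged — the hallmark of competitive inhibition.

competitive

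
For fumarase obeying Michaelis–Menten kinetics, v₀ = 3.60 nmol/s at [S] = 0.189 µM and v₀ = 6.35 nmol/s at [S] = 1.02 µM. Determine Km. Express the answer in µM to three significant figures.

From v = Vmax[S]/(Km+[S]), each point gives Vmax = v(Km+[S])/[S].
Equating: 3.60(Km+0.189)/0.189 = 6.35(Km+1.02)/1.02.
19.05·Km + 3.60 = 6.225·Km + 6.35, so (19.05 − 6.225)·Km = 6.35 − 3.60.
Km = 2.750/12.82 = 0.214 µM; then Vmax = 3.60(0.214+0.189)/0.189 = 7.69 nmol/s.

0.214 µM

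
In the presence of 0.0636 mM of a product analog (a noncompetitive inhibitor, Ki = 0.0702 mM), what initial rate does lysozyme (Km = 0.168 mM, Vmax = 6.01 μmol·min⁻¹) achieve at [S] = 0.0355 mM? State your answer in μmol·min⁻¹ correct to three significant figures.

0.550 μmol·min⁻¹

With α = 1 + [I]/Ki = 1 + 0.0636/0.0702 = 1.906, the noncompetitive rate law is v = (Vmax/α)·[S] / (Km + [S]).
v = (6.01/1.906)×0.0355 / (0.168 + 0.0355) = 0.1119/0.2035 = 0.550 μmol·min⁻¹.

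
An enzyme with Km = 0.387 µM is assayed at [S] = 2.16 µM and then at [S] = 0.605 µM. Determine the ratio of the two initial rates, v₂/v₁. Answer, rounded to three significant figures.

0.719

The fractional saturations are [S]/(Km+[S]) = 2.16/2.547 = 0.8481 and 0.605/0.9920 = 0.6099.
v₂/v₁ is just their ratio: 0.6099/0.8481 = 0.719.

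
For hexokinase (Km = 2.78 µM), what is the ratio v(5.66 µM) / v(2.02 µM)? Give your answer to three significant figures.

Since Vmax cancels, v₂/v₁ = [S]₂(Km+[S]₁) / [S]₁(Km+[S]₂).
= 5.66×(2.78+2.02) / (2.02×(2.78+5.66)) = 27.17/17.05 = 1.59.

1.59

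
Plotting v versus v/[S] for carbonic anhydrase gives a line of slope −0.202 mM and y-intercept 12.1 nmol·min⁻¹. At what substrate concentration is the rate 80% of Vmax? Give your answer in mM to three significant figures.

The Eadie–Hofstee slope gives Km = 0.202 mM (slope = −Km).
v/Vmax = [S]/(Km+[S]) = 0.8 ⇒ [S] = Km·0.8/(1−0.8) = 0.202 × 4.000 = 0.808 mM.

0.808 mM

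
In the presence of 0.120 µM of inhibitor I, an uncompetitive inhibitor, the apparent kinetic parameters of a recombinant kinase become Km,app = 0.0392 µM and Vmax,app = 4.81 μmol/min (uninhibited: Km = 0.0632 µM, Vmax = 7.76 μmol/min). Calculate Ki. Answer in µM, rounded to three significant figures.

0.196 µM

Uncompetitive: Vmax,app = Vmax/α (and Km,app = Km/α) with α = 1 + [I]/Ki.
α = Vmax/Vmax,app = 7.76/4.81 = 1.613.
Since α = 1 + [I]/Ki, [I]/Ki = 1.613 − 1 = 0.6133 and Ki = 0.120/0.6133 = 0.196 µM.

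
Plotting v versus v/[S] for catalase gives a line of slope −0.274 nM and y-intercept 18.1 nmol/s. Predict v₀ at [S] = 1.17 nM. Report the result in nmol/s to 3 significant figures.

In the Eadie–Hofstee form v = Vmax − Km·(v/[S]), the slope is −Km and the intercept is Vmax, so Km = 0.274 nM and Vmax = 18.1 nmol/s.
v = 18.1 × 1.17/(0.274 + 1.17) = 14.7 nmol/s.

14.7 nmol/s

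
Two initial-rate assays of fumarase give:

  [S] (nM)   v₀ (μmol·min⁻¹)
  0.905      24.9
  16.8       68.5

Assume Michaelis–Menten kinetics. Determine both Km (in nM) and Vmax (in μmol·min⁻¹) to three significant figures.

In reciprocal form, 1/v = (Km/Vmax)·(1/[S]) + 1/Vmax. The two points give (1/[S], 1/v) = (1.105, 0.04016) and (0.05952, 0.01460).
Slope = (0.04016 − 0.01460)/(1.105 − 0.05952) = 0.02445; intercept = 0.04016 − 0.02445×1.105 = 0.01314.
Vmax = 1/intercept = 76.1 μmol·min⁻¹; Km = slope × Vmax = 0.02445 × 76.1 = 1.86 nM.

Km = 1.86 nM; Vmax = 76.1 μmol·min⁻¹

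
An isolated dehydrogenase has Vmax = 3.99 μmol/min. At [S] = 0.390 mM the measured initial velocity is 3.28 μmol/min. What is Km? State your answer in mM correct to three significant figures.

0.0844 mM

From v = Vmax[S]/(Km+[S]), Km = [S](Vmax − v)/v.
Km = 0.390 × (3.99 − 3.28) / 3.28 = 0.2769/3.28 = 0.0844 mM.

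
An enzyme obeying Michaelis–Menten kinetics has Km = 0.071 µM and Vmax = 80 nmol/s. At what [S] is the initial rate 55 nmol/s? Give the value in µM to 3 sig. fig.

0.156 µM

Rearranging v = Vmax[S]/(Km+[S]) gives [S] = Km·v/(Vmax − v).
[S] = 0.071 × 55 / (80 − 55) = 3.905/25.00 = 0.156 µM.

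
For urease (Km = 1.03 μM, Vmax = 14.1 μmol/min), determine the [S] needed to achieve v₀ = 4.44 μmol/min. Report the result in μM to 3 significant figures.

0.473 μM

The required fractional saturation is v/Vmax = 4.44/14.1 = 0.3149.
Then [S]/(Km+[S]) = 0.3149 ⇒ [S] = 1.03 × 0.3149/(1 − 0.3149) = 0.473 μM.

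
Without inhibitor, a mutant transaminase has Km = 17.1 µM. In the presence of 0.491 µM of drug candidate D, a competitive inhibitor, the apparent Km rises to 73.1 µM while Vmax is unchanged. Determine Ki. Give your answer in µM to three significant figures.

0.150 µM

Competitive: Km,app = α·Km with α = 1 + [I]/Ki.
α = Km,app/Km = 73.1/17.1 = 4.275.
Since α = 1 + [I]/Ki, [I]/Ki = 4.275 − 1 = 3.275 and Ki = 0.491/3.275 = 0.150 µM.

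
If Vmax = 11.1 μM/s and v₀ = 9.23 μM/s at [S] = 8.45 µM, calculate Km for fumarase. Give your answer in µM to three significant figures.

1.71 µM

v/Vmax = 9.23/11.1 = 0.8315 = [S]/(Km+[S]).
So Km + [S] = [S]/0.8315 = 10.16 µM, giving Km = 10.16 − 8.45 = 1.71 µM.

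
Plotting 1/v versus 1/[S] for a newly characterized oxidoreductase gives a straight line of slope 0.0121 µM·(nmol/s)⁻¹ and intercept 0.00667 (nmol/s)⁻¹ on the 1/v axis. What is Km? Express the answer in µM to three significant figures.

1.81 µM

y-intercept = 1/Vmax ⇒ Vmax = 150 nmol/s; slope = Km/Vmax ⇒ Km = slope × Vmax.
Km = 0.0121 × 150 = 1.81 µM.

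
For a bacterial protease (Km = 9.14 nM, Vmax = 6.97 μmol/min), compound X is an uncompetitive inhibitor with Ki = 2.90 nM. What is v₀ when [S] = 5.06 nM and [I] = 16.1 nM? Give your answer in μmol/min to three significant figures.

α = 1 + [I]/Ki = 1 + 16.1/2.90 = 6.552.
For an uncompetitive inhibitor, both parameters are divided by α, giving Vmax/α and Km/α: Km,app = 1.40 nM, Vmax,app = 1.06 μmol/min.
v = Vmax,app·[S]/(Km,app + [S]) = 1.06 × 5.06/(1.40 + 5.06) = 0.834 μmol/min.

0.834 μmol/min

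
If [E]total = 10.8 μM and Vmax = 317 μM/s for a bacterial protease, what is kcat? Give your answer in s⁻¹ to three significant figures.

kcat = Vmax/[E]total = 317 μM/s / 10.8 μM = 29.4 s⁻¹.

29.4 s⁻¹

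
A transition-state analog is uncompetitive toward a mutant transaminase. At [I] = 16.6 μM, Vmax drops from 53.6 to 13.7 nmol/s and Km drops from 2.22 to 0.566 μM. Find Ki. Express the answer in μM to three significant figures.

Uncompetitive: Vmax,app = Vmax/α (and Km,app = Km/α) with α = 1 + [I]/Ki.
α = Vmax/Vmax,app = 53.6/13.7 = 3.912.
Since α = 1 + [I]/Ki, [I]/Ki = 3.912 − 1 = 2.912 and Ki = 16.6/2.912 = 5.70 μM.

5.70 μM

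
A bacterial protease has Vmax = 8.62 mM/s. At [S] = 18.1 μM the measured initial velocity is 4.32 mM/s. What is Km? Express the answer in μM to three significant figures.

From v = Vmax[S]/(Km+[S]), Km = [S](Vmax − v)/v.
Km = 18.1 × (8.62 − 4.32) / 4.32 = 77.83/4.32 = 18.0 μM.

18.0 μM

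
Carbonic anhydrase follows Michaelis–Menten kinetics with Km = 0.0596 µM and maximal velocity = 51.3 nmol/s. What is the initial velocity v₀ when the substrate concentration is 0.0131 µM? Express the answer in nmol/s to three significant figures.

9.24 nmol/s

v = Vmax·[S]/(Km + [S]) = 51.3 × 0.0131 / (0.0596 + 0.0131)
  = 0.6720 / 0.07270 = 9.24 nmol/s.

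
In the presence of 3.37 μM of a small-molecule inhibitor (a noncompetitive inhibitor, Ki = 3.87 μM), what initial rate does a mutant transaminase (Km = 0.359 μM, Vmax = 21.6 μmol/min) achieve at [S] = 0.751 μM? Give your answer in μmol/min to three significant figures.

7.81 μmol/min

With α = 1 + [I]/Ki = 1 + 3.37/3.87 = 1.871, the noncompetitive rate law is v = (Vmax/α)·[S] / (Km + [S]).
v = (21.6/1.871)×0.751 / (0.359 + 0.751) = 8.671/1.110 = 7.81 μmol/min.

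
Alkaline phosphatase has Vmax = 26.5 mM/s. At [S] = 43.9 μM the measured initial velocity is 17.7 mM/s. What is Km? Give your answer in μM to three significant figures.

From v = Vmax[S]/(Km+[S]), Km = [S](Vmax − v)/v.
Km = 43.9 × (26.5 − 17.7) / 17.7 = 386.3/17.7 = 21.8 μM.

21.8 μM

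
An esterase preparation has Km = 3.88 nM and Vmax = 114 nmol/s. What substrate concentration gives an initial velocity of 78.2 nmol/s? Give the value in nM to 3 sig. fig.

Rearranging v = Vmax[S]/(Km+[S]) gives [S] = Km·v/(Vmax − v).
[S] = 3.88 × 78.2 / (114 − 78.2) = 303.4/35.80 = 8.48 nM.

8.48 nM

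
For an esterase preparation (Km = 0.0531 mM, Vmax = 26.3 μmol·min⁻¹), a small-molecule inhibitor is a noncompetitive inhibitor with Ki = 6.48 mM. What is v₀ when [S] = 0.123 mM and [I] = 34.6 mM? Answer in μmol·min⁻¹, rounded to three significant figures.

2.90 μmol·min⁻¹

With α = 1 + [I]/Ki = 1 + 34.6/6.48 = 6.340, the noncompetitive rate law is v = (Vmax/α)·[S] / (Km + [S]).
v = (26.3/6.340)×0.123 / (0.0531 + 0.123) = 0.5103/0.1761 = 2.90 μmol·min⁻¹.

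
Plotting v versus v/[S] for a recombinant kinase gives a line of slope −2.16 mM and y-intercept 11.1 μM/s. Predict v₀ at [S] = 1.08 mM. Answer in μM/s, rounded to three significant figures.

3.70 μM/s

In the Eadie–Hofstee form v = Vmax − Km·(v/[S]), the slope is −Km and the intercept is Vmax, so Km = 2.16 mM and Vmax = 11.1 μM/s.
v = 11.1 × 1.08/(2.16 + 1.08) = 3.70 μM/s.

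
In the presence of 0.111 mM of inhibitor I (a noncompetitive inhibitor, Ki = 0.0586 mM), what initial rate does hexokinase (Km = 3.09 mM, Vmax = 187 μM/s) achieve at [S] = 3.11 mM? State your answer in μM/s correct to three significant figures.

32.4 μM/s

With α = 1 + [I]/Ki = 1 + 0.111/0.0586 = 2.894, the noncompetitive rate law is v = (Vmax/α)·[S] / (Km + [S]).
v = (187/2.894)×3.11 / (3.09 + 3.11) = 200.9/6.200 = 32.4 μM/s.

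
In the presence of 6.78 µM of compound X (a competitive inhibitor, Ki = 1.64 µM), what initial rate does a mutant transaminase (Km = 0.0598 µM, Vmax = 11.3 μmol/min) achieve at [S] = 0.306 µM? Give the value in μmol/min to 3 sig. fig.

5.64 μmol/min

α = 1 + [I]/Ki = 1 + 6.78/1.64 = 5.134.
For a competitive inhibitor, Vmax is unchanged and the apparent Km becomes α·Km: Km,app = 0.307 µM, Vmax,app = 11.3 μmol/min.
v = Vmax,app·[S]/(Km,app + [S]) = 11.3 × 0.306/(0.307 + 0.306) = 5.64 μmol/min.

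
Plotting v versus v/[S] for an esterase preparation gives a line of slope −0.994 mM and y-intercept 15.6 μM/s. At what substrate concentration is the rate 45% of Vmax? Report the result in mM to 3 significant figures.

0.813 mM

The Eadie–Hofstee slope gives Km = 0.994 mM (slope = −Km).
v/Vmax = [S]/(Km+[S]) = 0.45 ⇒ [S] = Km·0.45/(1−0.45) = 0.994 × 0.8182 = 0.813 mM.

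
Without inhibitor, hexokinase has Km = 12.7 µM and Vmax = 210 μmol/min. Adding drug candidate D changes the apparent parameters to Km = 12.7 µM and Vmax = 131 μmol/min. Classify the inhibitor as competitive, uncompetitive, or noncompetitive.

Vmax decreases (210 → 131 μmol/min) while Km is unchanged — pure noncompetitive inhibition.

noncompetitive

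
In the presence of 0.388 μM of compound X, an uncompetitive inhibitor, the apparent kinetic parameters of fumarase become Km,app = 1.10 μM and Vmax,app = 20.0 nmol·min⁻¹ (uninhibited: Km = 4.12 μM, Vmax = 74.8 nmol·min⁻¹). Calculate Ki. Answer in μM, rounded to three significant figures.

0.142 μM

Uncompetitive: Vmax,app = Vmax/α (and Km,app = Km/α) with α = 1 + [I]/Ki.
α = Vmax/Vmax,app = 74.8/20.0 = 3.740.
Since α = 1 + [I]/Ki, [I]/Ki = 3.740 − 1 = 2.740 and Ki = 0.388/2.740 = 0.142 μM.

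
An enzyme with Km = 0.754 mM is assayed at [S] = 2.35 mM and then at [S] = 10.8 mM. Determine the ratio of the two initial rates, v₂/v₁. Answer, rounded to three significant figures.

Since Vmax cancels, v₂/v₁ = [S]₂(Km+[S]₁) / [S]₁(Km+[S]₂).
= 10.8×(0.754+2.35) / (2.35×(0.754+10.8)) = 33.52/27.15 = 1.23.

1.23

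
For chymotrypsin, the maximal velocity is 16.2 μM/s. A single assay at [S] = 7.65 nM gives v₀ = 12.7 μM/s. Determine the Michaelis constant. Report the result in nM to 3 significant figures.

2.11 nM

From v = Vmax[S]/(Km+[S]), Km = [S](Vmax − v)/v.
Km = 7.65 × (16.2 − 12.7) / 12.7 = 26.78/12.7 = 2.11 nM.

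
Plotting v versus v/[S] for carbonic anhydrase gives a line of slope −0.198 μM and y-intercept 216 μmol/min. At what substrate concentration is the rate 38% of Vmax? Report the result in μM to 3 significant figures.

The Eadie–Hofstee slope gives Km = 0.198 μM (slope = −Km).
v/Vmax = [S]/(Km+[S]) = 0.38 ⇒ [S] = Km·0.38/(1−0.38) = 0.198 × 0.6129 = 0.121 μM.

0.121 μM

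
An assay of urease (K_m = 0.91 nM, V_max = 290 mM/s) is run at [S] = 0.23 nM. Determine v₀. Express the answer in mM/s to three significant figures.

v = Vmax·[S]/(Km + [S]) = 290 × 0.23 / (0.91 + 0.23)
  = 66.70 / 1.140 = 58.5 mM/s.

58.5 mM/s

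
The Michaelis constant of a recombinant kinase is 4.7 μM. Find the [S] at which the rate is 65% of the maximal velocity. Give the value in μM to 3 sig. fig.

v/Vmax = [S]/(Km+[S]) = 0.65, so [S] = Km·0.65/(1 − 0.65) = 4.7 × 1.857.
[S] = 8.73 μM.

8.73 μM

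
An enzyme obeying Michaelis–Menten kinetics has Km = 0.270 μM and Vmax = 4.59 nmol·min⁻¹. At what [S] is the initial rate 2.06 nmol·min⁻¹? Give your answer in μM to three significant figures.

0.220 μM

Rearranging v = Vmax[S]/(Km+[S]) gives [S] = Km·v/(Vmax − v).
[S] = 0.270 × 2.06 / (4.59 − 2.06) = 0.5562/2.530 = 0.220 μM.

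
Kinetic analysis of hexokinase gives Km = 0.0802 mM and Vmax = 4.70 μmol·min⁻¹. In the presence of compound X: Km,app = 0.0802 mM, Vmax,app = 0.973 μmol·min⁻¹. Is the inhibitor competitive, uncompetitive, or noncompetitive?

Vmax decreases (4.70 → 0.973 μmol·min⁻¹) while Km is unchanged — pure noncompetitive inhibition.

noncompetitive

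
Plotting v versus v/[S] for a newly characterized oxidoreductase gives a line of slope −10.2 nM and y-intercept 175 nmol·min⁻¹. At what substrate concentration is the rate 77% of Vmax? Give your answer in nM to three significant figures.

The Eadie–Hofstee slope gives Km = 10.2 nM (slope = −Km).
v/Vmax = [S]/(Km+[S]) = 0.77 ⇒ [S] = Km·0.77/(1−0.77) = 10.2 × 3.348 = 34.1 nM.

34.1 nM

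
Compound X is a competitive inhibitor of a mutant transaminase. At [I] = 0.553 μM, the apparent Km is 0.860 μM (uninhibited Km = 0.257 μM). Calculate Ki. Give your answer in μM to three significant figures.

0.236 μM

Competitive: Km,app = α·Km with α = 1 + [I]/Ki.
α = Km,app/Km = 0.860/0.257 = 3.346.
Ki = [I]/(α − 1) = 0.553/2.346 = 0.236 μM.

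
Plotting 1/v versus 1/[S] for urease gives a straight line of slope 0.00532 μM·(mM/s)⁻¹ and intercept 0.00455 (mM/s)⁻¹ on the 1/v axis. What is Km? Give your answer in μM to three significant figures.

1.17 μM

y-intercept = 1/Vmax ⇒ Vmax = 220 mM/s; slope = Km/Vmax ⇒ Km = slope × Vmax.
Km = 0.00532 × 220 = 1.17 μM.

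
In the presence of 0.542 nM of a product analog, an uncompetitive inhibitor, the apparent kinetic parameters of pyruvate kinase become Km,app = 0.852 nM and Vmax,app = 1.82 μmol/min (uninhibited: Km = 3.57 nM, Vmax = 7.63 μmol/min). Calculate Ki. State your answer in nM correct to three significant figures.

0.170 nM

Uncompetitive: Vmax,app = Vmax/α (and Km,app = Km/α) with α = 1 + [I]/Ki.
α = Vmax/Vmax,app = 7.63/1.82 = 4.192.
Ki = [I]/(α − 1) = 0.542/3.192 = 0.170 nM.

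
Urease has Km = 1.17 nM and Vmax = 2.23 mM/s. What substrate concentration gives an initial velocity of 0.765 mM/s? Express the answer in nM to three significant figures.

0.611 nM

Rearranging v = Vmax[S]/(Km+[S]) gives [S] = Km·v/(Vmax − v).
[S] = 1.17 × 0.765 / (2.23 − 0.765) = 0.8950/1.465 = 0.611 nM.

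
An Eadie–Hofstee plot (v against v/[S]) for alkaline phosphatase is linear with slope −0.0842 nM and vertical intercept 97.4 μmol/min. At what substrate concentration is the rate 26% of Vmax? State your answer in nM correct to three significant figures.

0.0296 nM

The Eadie–Hofstee slope gives Km = 0.0842 nM (slope = −Km).
v/Vmax = [S]/(Km+[S]) = 0.26 ⇒ [S] = Km·0.26/(1−0.26) = 0.0842 × 0.3514 = 0.0296 nM.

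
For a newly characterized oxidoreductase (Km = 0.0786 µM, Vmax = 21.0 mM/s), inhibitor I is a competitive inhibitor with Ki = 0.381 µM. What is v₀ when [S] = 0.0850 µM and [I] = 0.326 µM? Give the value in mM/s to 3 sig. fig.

7.73 mM/s

α = 1 + [I]/Ki = 1 + 0.326/0.381 = 1.856.
For a competitive inhibitor, Vmax is unchanged and the apparent Km becomes α·Km: Km,app = 0.146 µM, Vmax,app = 21.0 mM/s.
v = Vmax,app·[S]/(Km,app + [S]) = 21.0 × 0.0850/(0.146 + 0.0850) = 7.73 mM/s.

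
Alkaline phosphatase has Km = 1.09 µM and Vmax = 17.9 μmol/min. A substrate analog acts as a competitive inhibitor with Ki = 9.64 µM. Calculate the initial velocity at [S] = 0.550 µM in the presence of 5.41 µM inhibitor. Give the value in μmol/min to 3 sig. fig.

α = 1 + [I]/Ki = 1 + 5.41/9.64 = 1.561.
For a competitive inhibitor, Vmax is unchanged and the apparent Km becomes α·Km: Km,app = 1.70 µM, Vmax,app = 17.9 μmol/min.
v = Vmax,app·[S]/(Km,app + [S]) = 17.9 × 0.550/(1.70 + 0.550) = 4.37 μmol/min.

4.37 μmol/min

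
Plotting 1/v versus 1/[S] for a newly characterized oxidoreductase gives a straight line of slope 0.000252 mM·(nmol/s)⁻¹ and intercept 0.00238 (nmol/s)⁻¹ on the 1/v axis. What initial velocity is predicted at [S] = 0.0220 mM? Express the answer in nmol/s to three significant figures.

72.3 nmol/s

The y-intercept is 1/Vmax, so Vmax = 1/0.00238 = 420 nmol/s.
The slope is Km/Vmax, so Km = 0.000252 × 420 = 0.106 mM.
Then v = 420 × 0.0220/(0.106 + 0.0220) = 72.3 nmol/s.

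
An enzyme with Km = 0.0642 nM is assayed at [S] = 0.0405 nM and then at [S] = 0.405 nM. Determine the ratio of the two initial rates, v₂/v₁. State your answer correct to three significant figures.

2.23

Since Vmax cancels, v₂/v₁ = [S]₂(Km+[S]₁) / [S]₁(Km+[S]₂).
= 0.405×(0.0642+0.0405) / (0.0405×(0.0642+0.405)) = 0.04240/0.01900 = 2.23.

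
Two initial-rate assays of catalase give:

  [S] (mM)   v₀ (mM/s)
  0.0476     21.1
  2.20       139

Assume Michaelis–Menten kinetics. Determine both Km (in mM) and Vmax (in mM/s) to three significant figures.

From v = Vmax[S]/(Km+[S]), each point gives Vmax = v(Km+[S])/[S].
Equating: 21.1(Km+0.0476)/0.0476 = 139(Km+2.20)/2.20.
443.3·Km + 21.1 = 63.18·Km + 139, so (443.3 − 63.18)·Km = 139 − 21.1.
Km = 117.9/380.1 = 0.310 mM; then Vmax = 21.1(0.310+0.0476)/0.0476 = 159 mM/s.

Km = 0.310 mM; Vmax = 159 mM/s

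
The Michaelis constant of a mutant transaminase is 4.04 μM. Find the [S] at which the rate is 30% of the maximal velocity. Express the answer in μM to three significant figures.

v/Vmax = [S]/(Km+[S]) = 0.3, so [S] = Km·0.3/(1 − 0.3) = 4.04 × 0.4286.
[S] = 1.73 μM.

1.73 μM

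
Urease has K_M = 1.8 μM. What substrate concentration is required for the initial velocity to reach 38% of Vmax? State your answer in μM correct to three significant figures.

v/Vmax = [S]/(Km+[S]) = 0.38, so [S] = Km·0.38/(1 − 0.38) = 1.8 × 0.6129.
[S] = 1.10 μM.

1.10 μM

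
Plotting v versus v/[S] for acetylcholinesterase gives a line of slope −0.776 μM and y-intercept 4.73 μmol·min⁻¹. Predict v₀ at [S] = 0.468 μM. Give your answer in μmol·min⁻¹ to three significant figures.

1.78 μmol·min⁻¹

In the Eadie–Hofstee form v = Vmax − Km·(v/[S]), the slope is −Km and the intercept is Vmax, so Km = 0.776 μM and Vmax = 4.73 μmol·min⁻¹.
v = 4.73 × 0.468/(0.776 + 0.468) = 1.78 μmol·min⁻¹.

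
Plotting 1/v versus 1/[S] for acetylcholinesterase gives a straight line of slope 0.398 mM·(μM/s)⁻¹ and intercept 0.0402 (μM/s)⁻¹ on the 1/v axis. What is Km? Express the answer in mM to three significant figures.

9.90 mM

y-intercept = 1/Vmax ⇒ Vmax = 24.9 μM/s; slope = Km/Vmax ⇒ Km = slope × Vmax.
Km = 0.398 × 24.9 = 9.90 mM.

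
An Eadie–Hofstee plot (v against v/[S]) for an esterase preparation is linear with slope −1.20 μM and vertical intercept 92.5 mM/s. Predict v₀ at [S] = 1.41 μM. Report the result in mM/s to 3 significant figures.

In the Eadie–Hofstee form v = Vmax − Km·(v/[S]), the slope is −Km and the intercept is Vmax, so Km = 1.20 μM and Vmax = 92.5 mM/s.
v = 92.5 × 1.41/(1.20 + 1.41) = 50.0 mM/s.

50.0 mM/s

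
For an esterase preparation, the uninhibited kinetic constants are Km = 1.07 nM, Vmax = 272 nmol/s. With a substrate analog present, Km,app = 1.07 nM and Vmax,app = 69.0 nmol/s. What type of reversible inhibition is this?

Vmax decreases (272 → 69.0 nmol/s) while Km is unchanged — pure noncompetitive inhibition.

noncompetitive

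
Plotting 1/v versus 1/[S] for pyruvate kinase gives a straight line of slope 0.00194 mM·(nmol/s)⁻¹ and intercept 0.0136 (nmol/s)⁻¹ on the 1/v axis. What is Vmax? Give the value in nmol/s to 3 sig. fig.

73.5 nmol/s

The y-intercept of a Lineweaver–Burk plot equals 1/Vmax, so Vmax = 1/0.0136 = 73.5 nmol/s.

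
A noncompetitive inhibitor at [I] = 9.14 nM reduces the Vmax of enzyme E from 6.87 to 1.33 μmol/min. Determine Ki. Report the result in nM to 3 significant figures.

Noncompetitive: Vmax,app = Vmax/α with α = 1 + [I]/Ki.
α = Vmax/Vmax,app = 6.87/1.33 = 5.165.
Since α = 1 + [I]/Ki, [I]/Ki = 5.165 − 1 = 4.165 and Ki = 9.14/4.165 = 2.19 nM.

2.19 nM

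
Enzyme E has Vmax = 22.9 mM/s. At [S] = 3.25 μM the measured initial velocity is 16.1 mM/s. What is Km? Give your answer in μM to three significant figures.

v/Vmax = 16.1/22.9 = 0.7031 = [S]/(Km+[S]).
So Km + [S] = [S]/0.7031 = 4.623 μM, giving Km = 4.623 − 3.25 = 1.37 μM.

1.37 μM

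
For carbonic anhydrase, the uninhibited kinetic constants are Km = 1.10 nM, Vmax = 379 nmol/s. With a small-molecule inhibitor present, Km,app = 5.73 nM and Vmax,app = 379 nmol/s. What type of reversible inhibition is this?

Km increases (1.10 → 5.73 nM) while Vmax is unchanged — the hallmark of competitive inhibition.

competitive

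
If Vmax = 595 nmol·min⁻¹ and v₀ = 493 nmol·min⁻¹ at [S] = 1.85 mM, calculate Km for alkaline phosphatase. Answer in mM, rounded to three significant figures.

0.383 mM

From v = Vmax[S]/(Km+[S]), Km = [S](Vmax − v)/v.
Km = 1.85 × (595 − 493) / 493 = 188.7/493 = 0.383 mM.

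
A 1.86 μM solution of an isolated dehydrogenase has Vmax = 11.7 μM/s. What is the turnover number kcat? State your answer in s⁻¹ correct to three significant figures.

6.29 s⁻¹

kcat = Vmax/[E]total = 11.7 μM/s / 1.86 μM = 6.29 s⁻¹.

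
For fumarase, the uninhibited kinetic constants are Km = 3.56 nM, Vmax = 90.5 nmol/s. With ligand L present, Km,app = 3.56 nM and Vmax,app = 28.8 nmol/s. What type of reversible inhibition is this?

noncompetitive

Vmax decreases (90.5 → 28.8 nmol/s) while Km is unchanged — pure noncompetitive inhibition.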